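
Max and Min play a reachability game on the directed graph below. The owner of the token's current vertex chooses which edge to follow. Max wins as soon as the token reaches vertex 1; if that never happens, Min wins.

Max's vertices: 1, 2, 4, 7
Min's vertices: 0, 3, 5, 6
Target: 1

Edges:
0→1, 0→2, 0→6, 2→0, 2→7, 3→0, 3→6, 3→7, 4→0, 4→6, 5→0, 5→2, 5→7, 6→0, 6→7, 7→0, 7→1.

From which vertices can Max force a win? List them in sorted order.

1, 2, 7

A0 = {1}
A1: add {7} — 7 (Max) has 7→1.
A2: add {2} — 2 (Max) has 2→7.
A3 = A2; e.g. 0 (Min) can still go to 6. Fixed point.
Max's winning region = {1, 2, 7}.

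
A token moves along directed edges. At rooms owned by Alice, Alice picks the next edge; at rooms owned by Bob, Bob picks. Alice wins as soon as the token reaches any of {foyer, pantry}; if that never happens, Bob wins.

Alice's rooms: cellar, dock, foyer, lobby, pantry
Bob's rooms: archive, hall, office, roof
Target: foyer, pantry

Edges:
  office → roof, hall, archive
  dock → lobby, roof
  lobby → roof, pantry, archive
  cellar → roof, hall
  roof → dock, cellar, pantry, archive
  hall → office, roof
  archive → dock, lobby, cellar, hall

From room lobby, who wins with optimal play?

Alice

A0 = {foyer, pantry}
A1: add {lobby} — lobby (Alice) has lobby→pantry.
lobby ∈ A1, so Alice can force the target.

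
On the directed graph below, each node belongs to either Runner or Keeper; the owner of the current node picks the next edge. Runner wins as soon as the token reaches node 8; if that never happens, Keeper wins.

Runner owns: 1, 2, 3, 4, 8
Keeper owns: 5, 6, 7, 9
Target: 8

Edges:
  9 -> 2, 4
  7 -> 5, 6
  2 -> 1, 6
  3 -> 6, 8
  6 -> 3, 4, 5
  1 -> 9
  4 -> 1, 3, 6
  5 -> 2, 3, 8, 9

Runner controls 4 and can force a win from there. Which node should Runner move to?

A0 = {8}
A1: add {3} — 3 (Runner) has 3→8.
A2: add {4} — 4 (Runner) has 4→3.
A3 = A2; e.g. 1 (Runner) has no edge into A2. Fixed point.
From 4, successor 3 is in the attractor (rank 1); the other successors 1, 6 are not.

3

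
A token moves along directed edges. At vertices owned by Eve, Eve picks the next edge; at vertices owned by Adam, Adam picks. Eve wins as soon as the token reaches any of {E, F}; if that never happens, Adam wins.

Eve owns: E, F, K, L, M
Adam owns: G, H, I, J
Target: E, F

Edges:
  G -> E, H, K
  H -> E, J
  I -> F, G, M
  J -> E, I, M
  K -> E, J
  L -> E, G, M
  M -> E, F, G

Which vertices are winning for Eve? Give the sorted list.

A0 = {E, F}
A1: add {K, L, M} — K (Eve) has K→E; L (Eve) has L→E; M (Eve) has M→E.
A2 = A1; e.g. G (Adam) can still go to H. Fixed point.
Eve's winning region = {E, F, K, L, M}.

E, F, K, L, M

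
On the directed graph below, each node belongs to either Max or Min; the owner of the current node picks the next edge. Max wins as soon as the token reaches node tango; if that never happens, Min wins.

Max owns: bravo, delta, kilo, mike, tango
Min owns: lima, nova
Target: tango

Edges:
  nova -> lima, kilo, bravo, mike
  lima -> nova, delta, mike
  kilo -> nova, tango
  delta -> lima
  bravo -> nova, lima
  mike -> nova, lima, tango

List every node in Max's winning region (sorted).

kilo, mike, tango

A0 = {tango}
A1: add {kilo, mike} — kilo (Max) has kilo→tango; mike (Max) has mike→tango.
A2 = A1; e.g. nova (Min) can still go to lima. Fixed point.
Max's winning region = {kilo, mike, tango}.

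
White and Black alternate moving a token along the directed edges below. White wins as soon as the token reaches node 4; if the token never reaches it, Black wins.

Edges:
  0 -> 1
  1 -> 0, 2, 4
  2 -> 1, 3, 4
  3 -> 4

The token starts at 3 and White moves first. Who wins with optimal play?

White

Track states (vertex, player-to-move).
A0 = {(4,White), (4,Black)}
A1: add {(1,White), (2,White), (3,White), (3,Black)}.
(3,White) ∈ A1 ⇒ White forces the target.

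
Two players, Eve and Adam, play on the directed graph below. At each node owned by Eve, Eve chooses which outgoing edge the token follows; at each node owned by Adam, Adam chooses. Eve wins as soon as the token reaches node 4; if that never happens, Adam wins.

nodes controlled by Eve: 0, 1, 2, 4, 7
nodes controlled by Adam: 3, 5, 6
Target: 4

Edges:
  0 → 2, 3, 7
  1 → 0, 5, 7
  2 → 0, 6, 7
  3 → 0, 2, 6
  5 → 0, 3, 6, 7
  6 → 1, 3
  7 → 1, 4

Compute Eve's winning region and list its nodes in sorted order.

A0 = {4}
A1: add {7} — 7 (Eve) has 7→4.
A2: add {0, 1, 2} — 0 (Eve) has 0→7; 1 (Eve) has 1→7; 2 (Eve) has 2→7.
A3 = A2; e.g. 3 (Adam) can still go to 6. Fixed point.
Eve's winning region = {0, 1, 2, 4, 7}.

0, 1, 2, 4, 7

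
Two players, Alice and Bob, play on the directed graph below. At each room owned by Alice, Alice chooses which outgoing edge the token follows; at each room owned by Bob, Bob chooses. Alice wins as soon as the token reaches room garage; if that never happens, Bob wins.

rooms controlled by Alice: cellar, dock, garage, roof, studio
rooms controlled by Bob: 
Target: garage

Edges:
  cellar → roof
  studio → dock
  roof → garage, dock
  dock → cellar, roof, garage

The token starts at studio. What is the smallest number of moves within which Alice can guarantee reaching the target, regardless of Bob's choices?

A0 = {garage}
A1: add {dock, roof} — roof (Alice) has roof→garage; dock (Alice) has dock→garage.
A2: add {cellar, studio} — cellar (Alice) has cellar→roof; studio (Alice) has studio→dock.
A2 = all vertices. Fixed point.
studio enters the attractor at level 2, so Alice can force the target in 2 moves from there.

2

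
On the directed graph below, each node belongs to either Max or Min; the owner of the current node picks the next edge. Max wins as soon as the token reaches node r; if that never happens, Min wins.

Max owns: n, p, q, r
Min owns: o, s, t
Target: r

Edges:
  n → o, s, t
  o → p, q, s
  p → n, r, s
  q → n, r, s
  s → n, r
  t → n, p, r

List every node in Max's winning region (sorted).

A0 = {r}
A1: add {p, q} — p (Max) has p→r; q (Max) has q→r.
A2 = A1; e.g. n (Max) has no edge into A1. Fixed point.
Max's winning region = {p, q, r}.

p, q, r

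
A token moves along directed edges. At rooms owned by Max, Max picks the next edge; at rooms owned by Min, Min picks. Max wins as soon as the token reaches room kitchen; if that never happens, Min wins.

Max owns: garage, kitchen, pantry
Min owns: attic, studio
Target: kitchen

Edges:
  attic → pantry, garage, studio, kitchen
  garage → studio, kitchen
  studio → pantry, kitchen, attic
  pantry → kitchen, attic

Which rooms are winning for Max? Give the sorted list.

A0 = {kitchen}
A1: add {garage, pantry} — pantry (Max) has pantry→kitchen; garage (Max) has garage→kitchen.
A2 = A1; e.g. studio (Min) can still go to attic. Fixed point.
Max's winning region = {garage, kitchen, pantry}.

garage, kitchen, pantry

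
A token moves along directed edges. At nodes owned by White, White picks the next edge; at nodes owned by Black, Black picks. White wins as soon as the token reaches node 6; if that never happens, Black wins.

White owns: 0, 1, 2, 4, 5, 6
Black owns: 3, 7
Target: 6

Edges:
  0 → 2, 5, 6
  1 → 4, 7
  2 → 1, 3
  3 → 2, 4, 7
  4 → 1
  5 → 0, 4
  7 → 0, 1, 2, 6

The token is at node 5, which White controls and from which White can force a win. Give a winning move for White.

A0 = {6}
A1: add {0} — 0 (White) has 0→6.
A2: add {5} — 5 (White) has 5→0.
A3 = A2; e.g. 1 (White) has no edge into A2. Fixed point.
From 5, successor 0 is in the attractor (rank 1); the other successor 4 is not.

0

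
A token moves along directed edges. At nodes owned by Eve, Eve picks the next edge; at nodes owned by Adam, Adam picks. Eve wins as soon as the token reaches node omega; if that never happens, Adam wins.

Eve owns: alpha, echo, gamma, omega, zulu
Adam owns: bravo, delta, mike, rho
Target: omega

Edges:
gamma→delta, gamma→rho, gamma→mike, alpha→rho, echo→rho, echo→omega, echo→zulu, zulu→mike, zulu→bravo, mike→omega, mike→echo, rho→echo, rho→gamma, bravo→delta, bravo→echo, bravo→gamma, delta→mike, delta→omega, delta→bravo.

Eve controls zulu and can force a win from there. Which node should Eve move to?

A0 = {omega}
A1: add {echo} — echo (Eve) has echo→omega.
A2: add {mike} — mike (Adam): all of {omega, echo} already in.
A3: add {gamma, zulu} — gamma (Eve) has gamma→mike; zulu (Eve) has zulu→mike.
A4: add {rho} — rho (Adam): all of {echo, gamma} already in.
A5: add {alpha} — alpha (Eve) has alpha→rho.
A6 = A5; e.g. delta (Adam) can still go to bravo. Fixed point.
From zulu, successor mike is in the attractor (rank 2); the other successor bravo is not.

mike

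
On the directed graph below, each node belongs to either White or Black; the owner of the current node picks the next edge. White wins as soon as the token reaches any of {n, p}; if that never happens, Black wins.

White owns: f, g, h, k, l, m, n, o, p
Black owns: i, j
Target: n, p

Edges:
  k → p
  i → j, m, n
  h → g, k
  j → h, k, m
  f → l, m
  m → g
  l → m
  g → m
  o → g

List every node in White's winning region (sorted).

h, k, n, p

A0 = {n, p}
A1: add {k} — k (White) has k→p.
A2: add {h} — h (White) has h→k.
A3 = A2; e.g. f (White) has no edge into A2. Fixed point.
White's winning region = {h, k, n, p}.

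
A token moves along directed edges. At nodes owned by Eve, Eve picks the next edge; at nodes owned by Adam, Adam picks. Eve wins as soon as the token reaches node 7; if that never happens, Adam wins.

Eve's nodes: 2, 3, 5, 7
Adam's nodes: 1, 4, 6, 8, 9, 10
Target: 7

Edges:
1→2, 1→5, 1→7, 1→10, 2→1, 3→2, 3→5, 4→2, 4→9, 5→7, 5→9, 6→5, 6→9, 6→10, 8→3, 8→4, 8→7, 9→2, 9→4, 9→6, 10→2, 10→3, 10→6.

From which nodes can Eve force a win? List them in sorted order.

3, 5, 7

A0 = {7}
A1: add {5} — 5 (Eve) has 5→7.
A2: add {3} — 3 (Eve) has 3→5.
A3 = A2; e.g. 1 (Adam) can still go to 2. Fixed point.
Eve's winning region = {3, 5, 7}.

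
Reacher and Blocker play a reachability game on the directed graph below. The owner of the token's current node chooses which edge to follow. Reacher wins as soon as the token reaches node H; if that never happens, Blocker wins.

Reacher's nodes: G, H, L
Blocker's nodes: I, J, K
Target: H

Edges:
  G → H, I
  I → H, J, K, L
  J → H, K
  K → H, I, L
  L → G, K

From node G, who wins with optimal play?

Reacher

A0 = {H}
A1: add {G} — G (Reacher) has G→H.
G ∈ A1, so Reacher can force the target.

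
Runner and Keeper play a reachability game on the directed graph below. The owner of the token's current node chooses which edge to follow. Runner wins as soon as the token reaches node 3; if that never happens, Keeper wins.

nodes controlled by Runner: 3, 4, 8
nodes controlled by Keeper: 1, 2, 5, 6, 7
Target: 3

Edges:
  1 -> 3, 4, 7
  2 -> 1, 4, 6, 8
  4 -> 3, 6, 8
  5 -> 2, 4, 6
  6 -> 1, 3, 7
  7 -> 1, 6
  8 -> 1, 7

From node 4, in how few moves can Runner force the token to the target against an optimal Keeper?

1

A0 = {3}
A1: add {4} — 4 (Runner) has 4→3.
A2 = A1; e.g. 1 (Keeper) can still go to 7. Fixed point.
4 enters the attractor at level 1, so Runner can force the target in 1 move from there.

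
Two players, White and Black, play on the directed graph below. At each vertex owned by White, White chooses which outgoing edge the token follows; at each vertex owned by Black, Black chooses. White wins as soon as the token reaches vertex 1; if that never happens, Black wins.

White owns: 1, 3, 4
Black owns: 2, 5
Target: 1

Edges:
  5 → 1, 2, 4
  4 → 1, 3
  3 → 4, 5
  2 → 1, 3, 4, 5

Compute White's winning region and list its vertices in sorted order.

A0 = {1}
A1: add {4} — 4 (White) has 4→1.
A2: add {3} — 3 (White) has 3→4.
A3 = A2; e.g. 2 (Black) can still go to 5. Fixed point.
White's winning region = {1, 3, 4}.

1, 3, 4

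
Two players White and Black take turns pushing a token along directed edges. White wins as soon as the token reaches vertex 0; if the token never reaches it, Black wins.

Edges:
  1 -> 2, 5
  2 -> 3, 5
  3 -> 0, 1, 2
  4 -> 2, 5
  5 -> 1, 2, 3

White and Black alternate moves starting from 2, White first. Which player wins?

Black

Track states (vertex, player-to-move).
A0 = {(0,White), (0,Black)}
A1: add {(3,White)}.
A2 = A1; e.g. (1,White) stays out. (2,White) never enters ⇒ Black avoids the target.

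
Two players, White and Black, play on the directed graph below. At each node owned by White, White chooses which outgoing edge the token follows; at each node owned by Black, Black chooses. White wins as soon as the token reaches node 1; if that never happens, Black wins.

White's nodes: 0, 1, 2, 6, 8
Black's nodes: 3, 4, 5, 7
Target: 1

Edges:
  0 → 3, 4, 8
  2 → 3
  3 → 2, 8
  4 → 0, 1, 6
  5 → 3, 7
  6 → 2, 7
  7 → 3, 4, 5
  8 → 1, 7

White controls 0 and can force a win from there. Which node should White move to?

8

A0 = {1}
A1: add {8} — 8 (White) has 8→1.
A2: add {0} — 0 (White) has 0→8.
A3 = A2; e.g. 2 (White) has no edge into A2. Fixed point.
From 0, successor 8 is in the attractor (rank 1); the other successors 3, 4 are not.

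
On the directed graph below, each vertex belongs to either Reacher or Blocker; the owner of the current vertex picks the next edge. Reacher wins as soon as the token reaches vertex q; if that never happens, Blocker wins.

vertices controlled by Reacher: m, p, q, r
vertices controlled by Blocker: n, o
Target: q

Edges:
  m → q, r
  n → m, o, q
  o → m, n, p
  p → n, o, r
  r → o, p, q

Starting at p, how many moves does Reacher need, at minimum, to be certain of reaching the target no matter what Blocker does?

A0 = {q}
A1: add {m, r} — m (Reacher) has m→q; r (Reacher) has r→q.
A2: add {p} — p (Reacher) has p→r.
A3 = A2; e.g. n (Blocker) can still go to o. Fixed point.
p enters the attractor at level 2, so Reacher can force the target in 2 moves from there.

2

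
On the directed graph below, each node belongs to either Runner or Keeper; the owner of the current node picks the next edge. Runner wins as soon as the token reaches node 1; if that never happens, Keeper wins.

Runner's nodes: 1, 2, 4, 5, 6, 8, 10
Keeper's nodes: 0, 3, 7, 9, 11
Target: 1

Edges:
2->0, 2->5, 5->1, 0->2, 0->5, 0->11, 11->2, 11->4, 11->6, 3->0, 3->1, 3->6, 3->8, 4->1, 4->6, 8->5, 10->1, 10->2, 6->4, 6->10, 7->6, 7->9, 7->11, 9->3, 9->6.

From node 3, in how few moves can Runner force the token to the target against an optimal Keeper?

A0 = {1}
A1: add {4, 5, 10} — 4 (Runner) has 4→1; 5 (Runner) has 5→1; 10 (Runner) has 10→1.
A2: add {2, 6, 8} — 2 (Runner) has 2→5; 6 (Runner) has 6→4; 8 (Runner) has 8→5.
A3: add {11} — 11 (Keeper): all of {2, 4, 6} already in.
A4: add {0} — 0 (Keeper): all of {2, 5, 11} already in.
A5: add {3} — 3 (Keeper): all of {0, 1, 6, 8} already in.
3 enters the attractor at level 5, so Runner can force the target in 5 moves from there.

5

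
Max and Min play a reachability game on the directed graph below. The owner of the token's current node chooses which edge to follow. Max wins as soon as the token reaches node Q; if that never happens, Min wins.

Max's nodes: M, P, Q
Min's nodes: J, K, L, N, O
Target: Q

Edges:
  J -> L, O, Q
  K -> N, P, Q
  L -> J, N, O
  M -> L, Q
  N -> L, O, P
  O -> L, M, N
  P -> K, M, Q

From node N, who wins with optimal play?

Min

A0 = {Q}
A1: add {M, P} — M (Max) has M→Q; P (Max) has P→Q.
A2 = A1; e.g. J (Min) can still go to L. Fixed point.
N never enters the attractor, so Min can avoid the target forever.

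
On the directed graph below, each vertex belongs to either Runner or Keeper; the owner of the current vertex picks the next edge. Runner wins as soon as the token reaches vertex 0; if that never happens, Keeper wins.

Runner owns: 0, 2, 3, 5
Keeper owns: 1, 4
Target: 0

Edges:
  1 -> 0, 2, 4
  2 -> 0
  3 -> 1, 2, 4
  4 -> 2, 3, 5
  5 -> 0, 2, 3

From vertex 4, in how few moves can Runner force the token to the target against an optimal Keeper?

A0 = {0}
A1: add {2, 5} — 2 (Runner) has 2→0; 5 (Runner) has 5→0.
A2: add {3} — 3 (Runner) has 3→2.
A3: add {4} — 4 (Keeper): all of {2, 3, 5} already in.
4 enters the attractor at level 3, so Runner can force the target in 3 moves from there.

3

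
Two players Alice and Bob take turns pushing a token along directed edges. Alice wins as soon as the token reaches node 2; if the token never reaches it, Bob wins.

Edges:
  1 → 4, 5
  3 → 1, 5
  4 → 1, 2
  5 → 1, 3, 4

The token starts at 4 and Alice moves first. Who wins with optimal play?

Track states (vertex, player-to-move).
A0 = {(2,Alice), (2,Bob)}
A1: add {(4,Alice)}.
(4,Alice) ∈ A1 ⇒ Alice forces the target.

Alice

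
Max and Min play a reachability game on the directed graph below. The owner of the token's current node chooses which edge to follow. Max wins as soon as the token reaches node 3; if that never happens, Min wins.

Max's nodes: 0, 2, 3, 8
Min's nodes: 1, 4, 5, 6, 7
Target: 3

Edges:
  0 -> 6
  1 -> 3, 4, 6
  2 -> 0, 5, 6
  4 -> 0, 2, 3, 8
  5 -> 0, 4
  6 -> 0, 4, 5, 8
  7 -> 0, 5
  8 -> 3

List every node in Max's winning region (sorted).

3, 8

A0 = {3}
A1: add {8} — 8 (Max) has 8→3.
A2 = A1; e.g. 0 (Max) has no edge into A1. Fixed point.
Max's winning region = {3, 8}.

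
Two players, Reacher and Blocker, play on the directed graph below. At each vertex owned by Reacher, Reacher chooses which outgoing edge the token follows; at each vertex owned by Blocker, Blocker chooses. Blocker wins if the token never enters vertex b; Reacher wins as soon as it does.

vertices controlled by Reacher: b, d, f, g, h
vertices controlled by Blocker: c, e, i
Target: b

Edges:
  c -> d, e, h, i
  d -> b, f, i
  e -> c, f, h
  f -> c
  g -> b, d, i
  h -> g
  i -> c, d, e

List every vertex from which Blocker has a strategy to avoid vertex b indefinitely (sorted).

A0 = {b}
A1: add {d, g} — d (Reacher) has d→b; g (Reacher) has g→b.
A2: add {h} — h (Reacher) has h→g.
A3 = A2; e.g. c (Blocker) can still go to e. Fixed point.
Reacher's attractor = {b, d, g, h}; Blocker avoids the target exactly from the complement.

c, e, f, i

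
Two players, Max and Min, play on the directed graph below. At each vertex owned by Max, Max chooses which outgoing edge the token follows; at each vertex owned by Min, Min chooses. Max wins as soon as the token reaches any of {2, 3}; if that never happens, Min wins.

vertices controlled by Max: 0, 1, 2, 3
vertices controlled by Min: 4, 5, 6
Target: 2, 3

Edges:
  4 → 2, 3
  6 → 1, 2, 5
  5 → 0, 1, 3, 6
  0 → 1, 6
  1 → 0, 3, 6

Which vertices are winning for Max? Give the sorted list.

0, 1, 2, 3, 4

A0 = {2, 3}
A1: add {1, 4} — 1 (Max) has 1→3; 4 (Min): all of {2, 3} already in.
A2: add {0} — 0 (Max) has 0→1.
A3 = A2; e.g. 5 (Min) can still go to 6. Fixed point.
Max's winning region = {0, 1, 2, 3, 4}.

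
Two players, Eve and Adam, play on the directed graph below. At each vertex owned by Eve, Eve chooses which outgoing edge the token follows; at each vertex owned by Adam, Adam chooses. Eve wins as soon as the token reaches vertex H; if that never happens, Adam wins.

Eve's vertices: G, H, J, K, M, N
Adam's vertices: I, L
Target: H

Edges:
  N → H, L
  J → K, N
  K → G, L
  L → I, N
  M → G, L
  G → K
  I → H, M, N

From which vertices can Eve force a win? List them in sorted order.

H, J, N

A0 = {H}
A1: add {N} — N (Eve) has N→H.
A2: add {J} — J (Eve) has J→N.
A3 = A2; e.g. G (Eve) has no edge into A2. Fixed point.
Eve's winning region = {H, J, N}.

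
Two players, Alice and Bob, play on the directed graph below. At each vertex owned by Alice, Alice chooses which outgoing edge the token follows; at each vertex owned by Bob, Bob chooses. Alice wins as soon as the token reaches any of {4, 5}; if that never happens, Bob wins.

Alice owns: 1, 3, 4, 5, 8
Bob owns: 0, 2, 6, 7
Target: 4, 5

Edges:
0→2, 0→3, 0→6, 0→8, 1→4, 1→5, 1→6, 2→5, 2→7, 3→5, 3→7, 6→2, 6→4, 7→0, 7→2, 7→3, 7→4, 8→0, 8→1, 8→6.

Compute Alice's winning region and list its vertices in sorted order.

1, 3, 4, 5, 8

A0 = {4, 5}
A1: add {1, 3} — 1 (Alice) has 1→4; 3 (Alice) has 3→5.
A2: add {8} — 8 (Alice) has 8→1.
A3 = A2; e.g. 0 (Bob) can still go to 2. Fixed point.
Alice's winning region = {1, 3, 4, 5, 8}.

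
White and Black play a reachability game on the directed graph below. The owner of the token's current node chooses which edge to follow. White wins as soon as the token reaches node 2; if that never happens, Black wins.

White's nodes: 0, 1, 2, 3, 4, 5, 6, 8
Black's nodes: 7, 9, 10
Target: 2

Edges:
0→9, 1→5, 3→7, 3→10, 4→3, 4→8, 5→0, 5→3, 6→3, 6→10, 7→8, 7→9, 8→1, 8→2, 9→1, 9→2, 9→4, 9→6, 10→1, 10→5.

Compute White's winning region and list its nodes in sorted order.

A0 = {2}
A1: add {8} — 8 (White) has 8→2.
A2: add {4} — 4 (White) has 4→8.
A3 = A2; e.g. 0 (White) has no edge into A2. Fixed point.
White's winning region = {2, 4, 8}.

2, 4, 8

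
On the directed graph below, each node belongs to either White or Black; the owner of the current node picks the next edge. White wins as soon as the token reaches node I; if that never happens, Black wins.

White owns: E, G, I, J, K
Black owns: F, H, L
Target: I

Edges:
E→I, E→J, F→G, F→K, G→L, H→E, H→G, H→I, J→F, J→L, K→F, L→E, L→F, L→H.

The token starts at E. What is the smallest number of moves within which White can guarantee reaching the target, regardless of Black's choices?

A0 = {I}
A1: add {E} — E (White) has E→I.
A2 = A1; e.g. F (Black) can still go to G. Fixed point.
E enters the attractor at level 1, so White can force the target in 1 move from there.

1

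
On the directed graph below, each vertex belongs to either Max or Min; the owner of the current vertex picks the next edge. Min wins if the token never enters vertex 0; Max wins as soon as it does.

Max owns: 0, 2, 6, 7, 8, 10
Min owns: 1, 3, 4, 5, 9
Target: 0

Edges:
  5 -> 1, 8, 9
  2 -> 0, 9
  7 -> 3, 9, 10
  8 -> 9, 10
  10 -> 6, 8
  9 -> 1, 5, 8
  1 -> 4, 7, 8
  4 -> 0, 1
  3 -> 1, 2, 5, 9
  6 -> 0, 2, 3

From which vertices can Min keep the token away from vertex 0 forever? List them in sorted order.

1, 3, 4, 5, 9

A0 = {0}
A1: add {2, 6} — 2 (Max) has 2→0; 6 (Max) has 6→0.
A2: add {10} — 10 (Max) has 10→6.
A3: add {7, 8} — 7 (Max) has 7→10; 8 (Max) has 8→10.
A4 = A3; e.g. 1 (Min) can still go to 4. Fixed point.
Max's attractor = {0, 2, 6, 7, 8, 10}; Min avoids the target exactly from the complement.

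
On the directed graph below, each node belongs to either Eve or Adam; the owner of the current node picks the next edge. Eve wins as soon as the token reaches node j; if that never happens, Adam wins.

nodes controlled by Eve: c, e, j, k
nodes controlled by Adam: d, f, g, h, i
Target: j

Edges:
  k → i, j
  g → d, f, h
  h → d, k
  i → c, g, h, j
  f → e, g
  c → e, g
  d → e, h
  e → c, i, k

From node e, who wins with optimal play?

A0 = {j}
A1: add {k} — k (Eve) has k→j.
A2: add {e} — e (Eve) has e→k.
e ∈ A2, so Eve can force the target.

Eve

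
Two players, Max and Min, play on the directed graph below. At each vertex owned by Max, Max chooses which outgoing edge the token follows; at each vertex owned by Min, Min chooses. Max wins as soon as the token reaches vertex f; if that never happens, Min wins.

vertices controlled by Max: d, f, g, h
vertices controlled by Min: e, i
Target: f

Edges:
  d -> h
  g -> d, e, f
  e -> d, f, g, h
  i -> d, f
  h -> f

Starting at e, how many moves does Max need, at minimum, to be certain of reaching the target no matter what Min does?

A0 = {f}
A1: add {g, h} — g (Max) has g→f; h (Max) has h→f.
A2: add {d} — d (Max) has d→h.
A3: add {e, i} — e (Min): all of {d, f, g, h} already in; i (Min): all of {d, f} already in.
A3 = all vertices. Fixed point.
e enters the attractor at level 3, so Max can force the target in 3 moves from there.

3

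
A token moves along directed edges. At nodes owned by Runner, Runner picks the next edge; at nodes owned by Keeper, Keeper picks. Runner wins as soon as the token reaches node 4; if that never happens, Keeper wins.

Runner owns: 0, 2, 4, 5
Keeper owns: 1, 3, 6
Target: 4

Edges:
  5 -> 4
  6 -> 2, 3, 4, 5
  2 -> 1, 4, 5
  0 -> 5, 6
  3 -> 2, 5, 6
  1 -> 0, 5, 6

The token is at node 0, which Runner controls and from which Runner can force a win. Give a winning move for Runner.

A0 = {4}
A1: add {2, 5} — 2 (Runner) has 2→4; 5 (Runner) has 5→4.
A2: add {0} — 0 (Runner) has 0→5.
A3 = A2; e.g. 1 (Keeper) can still go to 6. Fixed point.
From 0, successor 5 is in the attractor (rank 1); the other successor 6 is not.

5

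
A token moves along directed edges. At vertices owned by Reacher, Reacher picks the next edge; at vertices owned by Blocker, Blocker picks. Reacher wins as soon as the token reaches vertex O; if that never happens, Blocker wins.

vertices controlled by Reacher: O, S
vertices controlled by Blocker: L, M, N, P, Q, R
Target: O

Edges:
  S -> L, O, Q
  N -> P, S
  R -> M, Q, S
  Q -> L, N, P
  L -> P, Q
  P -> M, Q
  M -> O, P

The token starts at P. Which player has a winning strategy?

A0 = {O}
A1: add {S} — S (Reacher) has S→O.
A2 = A1; e.g. L (Blocker) can still go to P. Fixed point.
P never enters the attractor, so Blocker can avoid the target forever.

Blocker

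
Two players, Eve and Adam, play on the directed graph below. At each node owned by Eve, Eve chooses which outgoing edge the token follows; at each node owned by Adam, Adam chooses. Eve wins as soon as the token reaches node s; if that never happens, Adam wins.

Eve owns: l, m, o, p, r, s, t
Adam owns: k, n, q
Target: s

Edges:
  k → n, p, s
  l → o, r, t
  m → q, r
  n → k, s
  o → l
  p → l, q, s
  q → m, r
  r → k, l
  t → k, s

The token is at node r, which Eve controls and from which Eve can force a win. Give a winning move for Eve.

A0 = {s}
A1: add {p, t} — p (Eve) has p→s; t (Eve) has t→s.
A2: add {l} — l (Eve) has l→t.
A3: add {o, r} — o (Eve) has o→l; r (Eve) has r→l.
A4: add {m} — m (Eve) has m→r.
A5: add {q} — q (Adam): all of {m, r} already in.
A6 = A5; e.g. k (Adam) can still go to n. Fixed point.
From r, successor l is in the attractor (rank 2); the other successor k is not.

l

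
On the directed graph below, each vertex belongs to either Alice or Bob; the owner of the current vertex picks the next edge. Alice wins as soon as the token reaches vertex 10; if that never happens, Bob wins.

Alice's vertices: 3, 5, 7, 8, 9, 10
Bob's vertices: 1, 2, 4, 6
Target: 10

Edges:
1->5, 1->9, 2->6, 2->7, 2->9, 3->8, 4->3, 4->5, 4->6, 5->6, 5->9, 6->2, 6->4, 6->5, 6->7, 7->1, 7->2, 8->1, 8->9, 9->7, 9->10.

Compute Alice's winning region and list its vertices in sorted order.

A0 = {10}
A1: add {9} — 9 (Alice) has 9→10.
A2: add {5, 8} — 5 (Alice) has 5→9; 8 (Alice) has 8→9.
A3: add {1, 3} — 1 (Bob): all of {5, 9} already in; 3 (Alice) has 3→8.
A4: add {7} — 7 (Alice) has 7→1.
A5 = A4; e.g. 2 (Bob) can still go to 6. Fixed point.
Alice's winning region = {1, 3, 5, 7, 8, 9, 10}.

1, 3, 5, 7, 8, 9, 10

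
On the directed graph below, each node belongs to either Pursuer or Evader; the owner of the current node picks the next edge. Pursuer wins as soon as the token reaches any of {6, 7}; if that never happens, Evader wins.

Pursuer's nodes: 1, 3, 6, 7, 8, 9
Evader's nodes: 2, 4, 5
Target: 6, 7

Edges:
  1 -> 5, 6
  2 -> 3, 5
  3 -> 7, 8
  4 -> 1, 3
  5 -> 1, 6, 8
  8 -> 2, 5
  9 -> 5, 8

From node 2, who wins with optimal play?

A0 = {6, 7}
A1: add {1, 3} — 1 (Pursuer) has 1→6; 3 (Pursuer) has 3→7.
A2: add {4} — 4 (Evader): all of {1, 3} already in.
A3 = A2; e.g. 2 (Evader) can still go to 5. Fixed point.
2 never enters the attractor, so Evader can avoid the target forever.

Evader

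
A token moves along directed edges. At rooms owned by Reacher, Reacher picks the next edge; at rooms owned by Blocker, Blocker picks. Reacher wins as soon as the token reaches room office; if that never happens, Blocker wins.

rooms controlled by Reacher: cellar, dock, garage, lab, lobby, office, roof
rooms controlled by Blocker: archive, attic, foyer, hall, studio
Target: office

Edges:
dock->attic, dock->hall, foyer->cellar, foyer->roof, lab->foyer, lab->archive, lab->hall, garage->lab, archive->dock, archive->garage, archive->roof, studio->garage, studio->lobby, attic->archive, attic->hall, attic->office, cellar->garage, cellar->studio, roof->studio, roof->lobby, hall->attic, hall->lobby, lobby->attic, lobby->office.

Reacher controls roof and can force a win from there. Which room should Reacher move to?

A0 = {office}
A1: add {lobby} — lobby (Reacher) has lobby→office.
A2: add {roof} — roof (Reacher) has roof→lobby.
A3 = A2; e.g. dock (Reacher) has no edge into A2. Fixed point.
From roof, successor lobby is in the attractor (rank 1); the other successor studio is not.

lobby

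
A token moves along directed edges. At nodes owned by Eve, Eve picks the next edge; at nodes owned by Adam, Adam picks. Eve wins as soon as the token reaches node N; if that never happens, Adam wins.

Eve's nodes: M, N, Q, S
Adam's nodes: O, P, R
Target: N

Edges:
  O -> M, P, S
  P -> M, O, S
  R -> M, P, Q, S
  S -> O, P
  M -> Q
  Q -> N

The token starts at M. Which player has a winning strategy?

Eve

A0 = {N}
A1: add {Q} — Q (Eve) has Q→N.
A2: add {M} — M (Eve) has M→Q.
A3 = A2; e.g. O (Adam) can still go to P. Fixed point.
M ∈ A2, so Eve can force the target.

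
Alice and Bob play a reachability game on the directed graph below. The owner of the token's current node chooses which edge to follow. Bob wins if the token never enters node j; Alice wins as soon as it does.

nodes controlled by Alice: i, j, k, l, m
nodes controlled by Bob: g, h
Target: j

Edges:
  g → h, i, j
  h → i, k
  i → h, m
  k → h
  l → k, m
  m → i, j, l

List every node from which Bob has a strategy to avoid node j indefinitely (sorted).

g, h, k

A0 = {j}
A1: add {m} — m (Alice) has m→j.
A2: add {i, l} — i (Alice) has i→m; l (Alice) has l→m.
A3 = A2; e.g. g (Bob) can still go to h. Fixed point.
Alice's attractor = {i, j, l, m}; Bob avoids the target exactly from the complement.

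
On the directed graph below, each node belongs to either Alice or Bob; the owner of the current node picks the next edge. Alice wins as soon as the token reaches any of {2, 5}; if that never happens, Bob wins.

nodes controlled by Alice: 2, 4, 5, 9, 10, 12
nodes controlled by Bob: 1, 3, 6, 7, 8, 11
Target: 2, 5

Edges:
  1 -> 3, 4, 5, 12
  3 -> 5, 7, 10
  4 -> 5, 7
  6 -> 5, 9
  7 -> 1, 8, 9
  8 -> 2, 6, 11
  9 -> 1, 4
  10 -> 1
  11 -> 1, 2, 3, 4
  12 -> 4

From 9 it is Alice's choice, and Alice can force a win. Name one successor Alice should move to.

A0 = {2, 5}
A1: add {4} — 4 (Alice) has 4→5.
A2: add {9, 12} — 9 (Alice) has 9→4; 12 (Alice) has 12→4.
A3: add {6} — 6 (Bob): all of {5, 9} already in.
A4 = A3; e.g. 1 (Bob) can still go to 3. Fixed point.
From 9, successor 4 is in the attractor (rank 1); the other successor 1 is not.

4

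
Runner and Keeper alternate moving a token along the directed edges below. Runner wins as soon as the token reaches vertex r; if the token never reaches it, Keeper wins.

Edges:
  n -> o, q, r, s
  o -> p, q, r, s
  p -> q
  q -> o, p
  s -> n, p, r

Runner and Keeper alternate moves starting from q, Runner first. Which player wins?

Track states (vertex, player-to-move).
A0 = {(r,Runner), (r,Keeper)}
A1: add {(n,Runner), (o,Runner), (s,Runner)}.
A2 = A1; e.g. (n,Keeper) stays out. (q,Runner) never enters ⇒ Keeper avoids the target.

Keeper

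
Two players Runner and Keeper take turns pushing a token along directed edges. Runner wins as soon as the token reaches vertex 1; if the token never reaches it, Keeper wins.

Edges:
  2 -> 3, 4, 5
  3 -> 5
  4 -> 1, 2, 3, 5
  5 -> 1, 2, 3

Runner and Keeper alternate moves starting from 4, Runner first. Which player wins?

Track states (vertex, player-to-move).
A0 = {(1,Runner), (1,Keeper)}
A1: add {(4,Runner), (5,Runner)}.
(4,Runner) ∈ A1 ⇒ Runner forces the target.

Runner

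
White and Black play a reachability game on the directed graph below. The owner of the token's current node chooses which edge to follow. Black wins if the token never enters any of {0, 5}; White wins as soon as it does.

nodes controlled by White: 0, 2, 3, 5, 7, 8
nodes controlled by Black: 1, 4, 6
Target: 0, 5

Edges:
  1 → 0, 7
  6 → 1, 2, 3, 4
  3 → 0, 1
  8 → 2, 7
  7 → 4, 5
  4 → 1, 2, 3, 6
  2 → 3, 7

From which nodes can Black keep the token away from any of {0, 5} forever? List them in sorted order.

4, 6

A0 = {0, 5}
A1: add {3, 7} — 3 (White) has 3→0; 7 (White) has 7→5.
A2: add {1, 2, 8} — 1 (Black): all of {0, 7} already in; 2 (White) has 2→3; 8 (White) has 8→7.
A3 = A2; e.g. 4 (Black) can still go to 6. Fixed point.
White's attractor = {0, 1, 2, 3, 5, 7, 8}; Black avoids the target exactly from the complement.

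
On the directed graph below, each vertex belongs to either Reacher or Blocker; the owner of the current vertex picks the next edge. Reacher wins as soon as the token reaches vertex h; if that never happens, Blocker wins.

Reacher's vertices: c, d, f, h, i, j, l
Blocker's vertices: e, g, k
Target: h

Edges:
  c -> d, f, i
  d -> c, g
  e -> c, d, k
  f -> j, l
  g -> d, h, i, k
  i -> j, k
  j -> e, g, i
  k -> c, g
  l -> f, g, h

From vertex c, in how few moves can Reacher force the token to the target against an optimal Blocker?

3

A0 = {h}
A1: add {l} — l (Reacher) has l→h.
A2: add {f} — f (Reacher) has f→l.
A3: add {c} — c (Reacher) has c→f.
c enters the attractor at level 3, so Reacher can force the target in 3 moves from there.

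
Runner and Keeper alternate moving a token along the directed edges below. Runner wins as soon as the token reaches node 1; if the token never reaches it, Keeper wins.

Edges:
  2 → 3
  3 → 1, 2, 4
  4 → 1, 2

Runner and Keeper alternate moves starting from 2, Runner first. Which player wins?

Keeper

Track states (vertex, player-to-move).
A0 = {(1,Runner), (1,Keeper)}
A1: add {(3,Runner), (4,Runner)}.
A2: add {(2,Keeper)}.
A3 = A2; e.g. (2,Runner) stays out. (2,Runner) never enters ⇒ Keeper avoids the target.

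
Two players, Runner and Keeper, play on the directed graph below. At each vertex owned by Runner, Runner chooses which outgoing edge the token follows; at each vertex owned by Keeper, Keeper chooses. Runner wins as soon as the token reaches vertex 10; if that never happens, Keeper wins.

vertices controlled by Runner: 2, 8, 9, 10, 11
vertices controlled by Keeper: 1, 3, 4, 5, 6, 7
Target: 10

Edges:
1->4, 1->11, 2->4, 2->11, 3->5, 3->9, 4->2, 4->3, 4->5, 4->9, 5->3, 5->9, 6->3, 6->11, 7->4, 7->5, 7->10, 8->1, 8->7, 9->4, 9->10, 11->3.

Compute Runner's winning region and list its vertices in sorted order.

A0 = {10}
A1: add {9} — 9 (Runner) has 9→10.
A2 = A1; e.g. 1 (Keeper) can still go to 4. Fixed point.
Runner's winning region = {9, 10}.

9, 10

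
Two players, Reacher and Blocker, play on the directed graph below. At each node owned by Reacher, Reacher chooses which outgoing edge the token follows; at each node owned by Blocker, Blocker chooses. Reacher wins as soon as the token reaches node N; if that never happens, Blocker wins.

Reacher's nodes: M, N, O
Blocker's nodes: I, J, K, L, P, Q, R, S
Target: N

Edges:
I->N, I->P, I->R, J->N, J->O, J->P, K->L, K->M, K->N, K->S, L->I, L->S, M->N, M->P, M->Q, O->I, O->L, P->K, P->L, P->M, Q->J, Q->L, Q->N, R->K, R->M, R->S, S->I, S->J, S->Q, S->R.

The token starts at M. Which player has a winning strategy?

A0 = {N}
A1: add {M} — M (Reacher) has M→N.
A2 = A1; e.g. I (Blocker) can still go to P. Fixed point.
M ∈ A1, so Reacher can force the target.

Reacher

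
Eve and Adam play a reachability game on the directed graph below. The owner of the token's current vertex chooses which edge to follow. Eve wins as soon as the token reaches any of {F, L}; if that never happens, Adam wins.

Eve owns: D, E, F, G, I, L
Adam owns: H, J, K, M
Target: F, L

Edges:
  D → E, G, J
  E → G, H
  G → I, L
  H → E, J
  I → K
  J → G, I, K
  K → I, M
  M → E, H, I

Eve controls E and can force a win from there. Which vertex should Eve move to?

A0 = {F, L}
A1: add {G} — G (Eve) has G→L.
A2: add {D, E} — D (Eve) has D→G; E (Eve) has E→G.
A3 = A2; e.g. H (Adam) can still go to J. Fixed point.
From E, successor G is in the attractor (rank 1); the other successor H is not.

G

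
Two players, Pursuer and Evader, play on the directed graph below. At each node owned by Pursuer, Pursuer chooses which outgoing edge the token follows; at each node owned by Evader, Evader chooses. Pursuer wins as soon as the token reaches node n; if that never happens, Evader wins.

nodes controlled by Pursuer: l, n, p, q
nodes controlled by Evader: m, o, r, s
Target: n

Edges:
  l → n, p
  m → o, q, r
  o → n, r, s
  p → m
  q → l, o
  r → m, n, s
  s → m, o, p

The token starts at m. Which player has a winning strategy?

A0 = {n}
A1: add {l} — l (Pursuer) has l→n.
A2: add {q} — q (Pursuer) has q→l.
A3 = A2; e.g. m (Evader) can still go to o. Fixed point.
m never enters the attractor, so Evader can avoid the target forever.

Evader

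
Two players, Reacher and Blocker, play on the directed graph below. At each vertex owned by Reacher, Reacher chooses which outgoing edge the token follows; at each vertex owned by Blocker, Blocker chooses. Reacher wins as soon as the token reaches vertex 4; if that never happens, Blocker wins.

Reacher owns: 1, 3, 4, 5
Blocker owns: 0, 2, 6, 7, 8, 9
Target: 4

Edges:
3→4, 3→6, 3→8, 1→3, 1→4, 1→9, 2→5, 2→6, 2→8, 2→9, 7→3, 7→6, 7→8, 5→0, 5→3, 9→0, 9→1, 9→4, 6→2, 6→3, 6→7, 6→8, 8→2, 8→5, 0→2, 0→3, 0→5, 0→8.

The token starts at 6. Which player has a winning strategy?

Blocker

A0 = {4}
A1: add {1, 3} — 1 (Reacher) has 1→4; 3 (Reacher) has 3→4.
A2: add {5} — 5 (Reacher) has 5→3.
A3 = A2; e.g. 0 (Blocker) can still go to 2. Fixed point.
6 never enters the attractor, so Blocker can avoid the target forever.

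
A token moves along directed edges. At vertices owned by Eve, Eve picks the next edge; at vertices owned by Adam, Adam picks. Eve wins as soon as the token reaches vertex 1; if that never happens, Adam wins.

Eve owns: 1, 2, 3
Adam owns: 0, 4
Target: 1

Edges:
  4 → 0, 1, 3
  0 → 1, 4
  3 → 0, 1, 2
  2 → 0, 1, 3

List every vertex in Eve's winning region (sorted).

A0 = {1}
A1: add {2, 3} — 2 (Eve) has 2→1; 3 (Eve) has 3→1.
A2 = A1; e.g. 0 (Adam) can still go to 4. Fixed point.
Eve's winning region = {1, 2, 3}.

1, 2, 3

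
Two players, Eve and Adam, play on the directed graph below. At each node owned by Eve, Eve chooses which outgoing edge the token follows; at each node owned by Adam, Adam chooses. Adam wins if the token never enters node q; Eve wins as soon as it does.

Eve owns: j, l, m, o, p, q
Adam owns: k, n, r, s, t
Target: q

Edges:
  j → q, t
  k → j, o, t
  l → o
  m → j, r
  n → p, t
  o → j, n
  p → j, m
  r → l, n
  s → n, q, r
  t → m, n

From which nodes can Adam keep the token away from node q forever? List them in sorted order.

A0 = {q}
A1: add {j} — j (Eve) has j→q.
A2: add {m, o, p} — m (Eve) has m→j; o (Eve) has o→j; p (Eve) has p→j.
A3: add {l} — l (Eve) has l→o.
A4 = A3; e.g. k (Adam) can still go to t. Fixed point.
Eve's attractor = {j, l, m, o, p, q}; Adam avoids the target exactly from the complement.

k, n, r, s, t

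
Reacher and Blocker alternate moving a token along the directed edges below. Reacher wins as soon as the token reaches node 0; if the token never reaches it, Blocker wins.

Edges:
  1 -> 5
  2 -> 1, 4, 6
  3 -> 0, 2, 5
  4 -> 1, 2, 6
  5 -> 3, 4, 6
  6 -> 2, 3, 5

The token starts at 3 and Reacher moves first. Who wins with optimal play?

Reacher

Track states (vertex, player-to-move).
A0 = {(0,Reacher), (0,Blocker)}
A1: add {(3,Reacher)}.
(3,Reacher) ∈ A1 ⇒ Reacher forces the target.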